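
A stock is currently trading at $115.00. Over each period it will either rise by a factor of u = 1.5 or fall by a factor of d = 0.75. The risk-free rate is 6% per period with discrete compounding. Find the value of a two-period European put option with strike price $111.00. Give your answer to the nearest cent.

Risk-neutral probability p = (1 + 0.06 − 0.75)/(1.5 − 0.75) = 0.3100/0.7500 = 0.4133
Terminal stock prices: S_uu = 258.8, S_ud = 129.4, S_dd = 64.69
Terminal payoffs (K − S): max(-147.8, 0) = 0, max(-18.38, 0) = 0, max(46.31, 0) = 46.31
Node u (S = 172.5): V_u = 1/1.06·[0.4133·0.0000 + 0.5867·0.0000] = 0.0000
Node d (S = 86.25): V_d = 1/1.06·[0.4133·0.0000 + 0.5867·46.3125] = 25.6321
Node 0 (S = 115): V_0 = 1/1.06·[0.4133·0.0000 + 0.5867·25.6321] = 14.1863

$14.19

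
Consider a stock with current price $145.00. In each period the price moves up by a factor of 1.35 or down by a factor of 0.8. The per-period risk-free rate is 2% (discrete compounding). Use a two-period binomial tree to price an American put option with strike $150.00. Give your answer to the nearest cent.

Risk-neutral probability p = (1 + 0.02 − 0.8)/(1.35 − 0.8) = 0.2200/0.5500 = 0.4000
Terminal stock prices: S_uu = 264.3, S_ud = 156.6, S_dd = 92.8
Terminal payoffs (K − S): max(-114.3, 0) = 0, max(-6.6, 0) = 0, max(57.2, 0) = 57.2
Node u (S = 195.8): continuation = 1/1.02·[0.4000·0.0000 + 0.6000·0.0000] = 0.0000; exercise value = 0.0000 ≤ continuation, so V_u = 0.0000
Node d (S = 116): continuation = 1/1.02·[0.4000·0.0000 + 0.6000·57.2000] = 33.6471; exercise value = 34.0000 > continuation, so V_d = 34.0000 (exercise)
Node 0 (S = 145): continuation = 1/1.02·[0.4000·0.0000 + 0.6000·34.0000] = 20.0000; exercise value = 5.0000 ≤ continuation, so V_0 = 20.0000

$20.00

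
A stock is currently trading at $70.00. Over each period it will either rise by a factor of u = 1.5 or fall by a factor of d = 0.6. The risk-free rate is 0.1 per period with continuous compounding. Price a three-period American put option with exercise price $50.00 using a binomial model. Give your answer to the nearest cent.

Risk-neutral probability p = (e^0.1 − 0.6)/(1.5 − 0.6) = 0.5052/0.9000 = 0.5613
Terminal stock prices: S_uuu = 236.2, S_uud = 94.5, S_udd = 37.8, S_ddd = 15.12
Terminal payoffs (K − S): max(-186.2, 0) = 0, max(-44.5, 0) = 0, max(12.2, 0) = 12.2, max(34.88, 0) = 34.88
Node uu (S = 157.5): continuation = e^(−0.1)·[0.5613·0.0000 + 0.4387·0.0000] = 0.0000; exercise value = 0.0000 ≤ continuation, so V_uu = 0.0000
Node ud (S = 63): continuation = e^(−0.1)·[0.5613·0.0000 + 0.4387·12.2000] = 4.8428; exercise value = 0.0000 ≤ continuation, so V_ud = 4.8428
Node dd (S = 25.2): continuation = e^(−0.1)·[0.5613·12.2000 + 0.4387·34.8800] = 20.0419; exercise value = 24.8000 > continuation, so V_dd = 24.8000 (exercise)
Node u (S = 105): continuation = e^(−0.1)·[0.5613·0.0000 + 0.4387·4.8428] = 1.9224; exercise value = 0.0000 ≤ continuation, so V_u = 1.9224
Node d (S = 42): continuation = e^(−0.1)·[0.5613·4.8428 + 0.4387·24.8000] = 12.3040; exercise value = 8.0000 ≤ continuation, so V_d = 12.3040
Node 0 (S = 70): continuation = e^(−0.1)·[0.5613·1.9224 + 0.4387·12.3040] = 5.8604; exercise value = 0.0000 ≤ continuation, so V_0 = 5.8604

$5.86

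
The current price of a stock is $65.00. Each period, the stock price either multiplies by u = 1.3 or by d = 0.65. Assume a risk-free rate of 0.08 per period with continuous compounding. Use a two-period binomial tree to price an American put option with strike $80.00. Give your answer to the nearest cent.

Risk-neutral probability p = (e^0.08 − 0.65)/(1.3 − 0.65) = 0.4333/0.6500 = 0.6666
Terminal stock prices: S_uu = 109.9, S_ud = 54.93, S_dd = 27.46
Terminal payoffs (K − S): max(-29.85, 0) = 0, max(25.07, 0) = 25.07, max(52.54, 0) = 52.54
Node u (S = 84.5): continuation = e^(−0.08)·[0.6666·0.0000 + 0.3334·25.0750] = 7.7174; exercise value = 0.0000 ≤ continuation, so V_u = 7.7174
Node d (S = 42.25): continuation = e^(−0.08)·[0.6666·25.0750 + 0.3334·52.5375] = 31.5993; exercise value = 37.7500 > continuation, so V_d = 37.7500 (exercise)
Node 0 (S = 65): continuation = e^(−0.08)·[0.6666·7.7174 + 0.3334·37.7500] = 16.3672; exercise value = 15.0000 ≤ continuation, so V_0 = 16.3672

$16.37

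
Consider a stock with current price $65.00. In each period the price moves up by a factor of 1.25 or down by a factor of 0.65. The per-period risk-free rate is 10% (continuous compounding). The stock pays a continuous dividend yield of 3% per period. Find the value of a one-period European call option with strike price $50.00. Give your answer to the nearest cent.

$19.91

Per-period risk-free factor R = e^0.1 = 1.1052; dividend-adjusted growth = e^(0.1−0.03) = 1.0725.
Risk-neutral probability p = (1.0725 − 0.65)/(1.25 − 0.65) = 0.4225/0.6000 = 0.7042
Terminal stock prices: S_u = 81.25, S_d = 42.25
Terminal payoffs (S − K): max(31.25, 0) = 31.25, max(-7.75, 0) = 0
Node 0 (S = 65): V_0 = e^(−0.1)·[0.7042·31.2500 + 0.2958·0.0000] = 19.9115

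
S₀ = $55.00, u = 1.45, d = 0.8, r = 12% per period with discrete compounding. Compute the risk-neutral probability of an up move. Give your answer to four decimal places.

Risk-neutral probability p = (1 + 0.12 − 0.8)/(1.45 − 0.8) = 0.3200/0.6500 = 0.4923

p = 0.4923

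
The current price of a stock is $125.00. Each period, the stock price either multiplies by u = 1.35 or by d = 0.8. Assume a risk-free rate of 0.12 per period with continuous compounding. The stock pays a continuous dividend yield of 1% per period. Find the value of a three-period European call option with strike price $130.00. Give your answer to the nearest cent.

Per-period risk-free factor R = e^0.12 = 1.1275; dividend-adjusted growth = e^(0.12−0.01) = 1.1163.
Risk-neutral probability p = (1.1163 − 0.8)/(1.35 − 0.8) = 0.3163/0.5500 = 0.5751
Terminal stock prices: S_uuu = 307.5, S_uud = 182.3, S_udd = 108, S_ddd = 64
Terminal payoffs (S − K): max(177.5, 0) = 177.5, max(52.25, 0) = 52.25, max(-22, 0) = 0, max(-66, 0) = 0
Node uu (S = 227.8): V_uu = e^(−0.12)·[0.5751·177.5469 + 0.4249·52.2500] = 110.2461
Node ud (S = 135): V_ud = e^(−0.12)·[0.5751·52.2500 + 0.4249·0.0000] = 26.6488
Node dd (S = 80): V_dd = e^(−0.12)·[0.5751·0.0000 + 0.4249·0.0000] = 0.0000
Node u (S = 168.8): V_u = e^(−0.12)·[0.5751·110.2461 + 0.4249·26.6488] = 66.2720
Node d (S = 100): V_d = e^(−0.12)·[0.5751·26.6488 + 0.4249·0.0000] = 13.5915
Node 0 (S = 125): V_0 = e^(−0.12)·[0.5751·66.2720 + 0.4249·13.5915] = 38.9229

$38.92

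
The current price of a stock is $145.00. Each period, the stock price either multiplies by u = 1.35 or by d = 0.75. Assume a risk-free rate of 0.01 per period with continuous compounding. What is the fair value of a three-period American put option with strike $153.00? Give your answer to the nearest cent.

Risk-neutral probability p = (e^0.01 − 0.75)/(1.35 − 0.75) = 0.2601/0.6000 = 0.4334
Terminal stock prices: S_uuu = 356.8, S_uud = 198.2, S_udd = 110.1, S_ddd = 61.17
Terminal payoffs (K − S): max(-203.8, 0) = 0, max(-45.2, 0) = 0, max(42.89, 0) = 42.89, max(91.83, 0) = 91.83
Node uu (S = 264.3): continuation = e^(−0.01)·[0.4334·0.0000 + 0.5666·0.0000] = 0.0000; exercise value = 0.0000 ≤ continuation, so V_uu = 0.0000
Node ud (S = 146.8): continuation = e^(−0.01)·[0.4334·0.0000 + 0.5666·42.8906] = 24.0593; exercise value = 6.1875 ≤ continuation, so V_ud = 24.0593
Node dd (S = 81.56): continuation = e^(−0.01)·[0.4334·42.8906 + 0.5666·91.8281] = 69.9151; exercise value = 71.4375 > continuation, so V_dd = 71.4375 (exercise)
Node u (S = 195.8): continuation = e^(−0.01)·[0.4334·0.0000 + 0.5666·24.0593] = 13.4960; exercise value = 0.0000 ≤ continuation, so V_u = 13.4960
Node d (S = 108.8): continuation = e^(−0.01)·[0.4334·24.0593 + 0.5666·71.4375] = 50.3965; exercise value = 44.2500 ≤ continuation, so V_d = 50.3965
Node 0 (S = 145): continuation = e^(−0.01)·[0.4334·13.4960 + 0.5666·50.3965] = 34.0609; exercise value = 8.0000 ≤ continuation, so V_0 = 34.0609

$34.06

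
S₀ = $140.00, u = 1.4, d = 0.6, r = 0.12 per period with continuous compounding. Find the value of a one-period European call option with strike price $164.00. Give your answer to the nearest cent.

Risk-neutral probability p = (e^0.12 − 0.6)/(1.4 − 0.6) = 0.5275/0.8000 = 0.6594
Terminal stock prices: S_u = 196, S_d = 84
Terminal payoffs (S − K): max(32, 0) = 32, max(-80, 0) = 0
Node 0 (S = 140): V_0 = e^(−0.12)·[0.6594·32.0000 + 0.3406·0.0000] = 18.7139

$18.71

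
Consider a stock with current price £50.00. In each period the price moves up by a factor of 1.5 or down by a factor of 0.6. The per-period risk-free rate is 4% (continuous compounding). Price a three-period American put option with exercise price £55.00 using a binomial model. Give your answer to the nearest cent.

£15.42

Risk-neutral probability p = (e^0.04 − 0.6)/(1.5 − 0.6) = 0.4408/0.9000 = 0.4898
Terminal stock prices: S_uuu = 168.8, S_uud = 67.5, S_udd = 27, S_ddd = 10.8
Terminal payoffs (K − S): max(-113.8, 0) = 0, max(-12.5, 0) = 0, max(28, 0) = 28, max(44.2, 0) = 44.2
Node uu (S = 112.5): continuation = e^(−0.04)·[0.4898·0.0000 + 0.5102·0.0000] = 0.0000; exercise value = 0.0000 ≤ continuation, so V_uu = 0.0000
Node ud (S = 45): continuation = e^(−0.04)·[0.4898·0.0000 + 0.5102·28.0000] = 13.7257; exercise value = 10.0000 ≤ continuation, so V_ud = 13.7257
Node dd (S = 18): continuation = e^(−0.04)·[0.4898·28.0000 + 0.5102·44.2000] = 34.8434; exercise value = 37.0000 > continuation, so V_dd = 37.0000 (exercise)
Node u (S = 75): continuation = e^(−0.04)·[0.4898·0.0000 + 0.5102·13.7257] = 6.7284; exercise value = 0.0000 ≤ continuation, so V_u = 6.7284
Node d (S = 30): continuation = e^(−0.04)·[0.4898·13.7257 + 0.5102·37.0000] = 24.5967; exercise value = 25.0000 > continuation, so V_d = 25.0000 (exercise)
Node 0 (S = 50): continuation = e^(−0.04)·[0.4898·6.7284 + 0.5102·25.0000] = 15.4214; exercise value = 5.0000 ≤ continuation, so V_0 = 15.4214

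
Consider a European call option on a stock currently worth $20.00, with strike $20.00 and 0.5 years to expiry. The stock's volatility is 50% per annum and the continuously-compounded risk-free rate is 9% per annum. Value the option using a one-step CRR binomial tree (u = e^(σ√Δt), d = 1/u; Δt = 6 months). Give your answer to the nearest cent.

CRR parameters: u = e^(σ√Δt) = e^(0.5·√0.5) = 1.4241, d = 1/u = 0.7022
Per-period rate: rΔt = 0.09·0.5 = 0.045, so R = e^0.045 = 1.0460
Risk-neutral probability p = (e^0.045 − 0.7022)/(1.4241 − 0.7022) = 0.3438/0.7219 = 0.4763
Terminal stock prices: S_u = 28.48, S_d = 14.04
Terminal payoffs (S − K): max(8.482, 0) = 8.482, max(-5.956, 0) = 0
Node 0 (S = 20): V_0 = e^(−0.045)·[0.4763·8.4824 + 0.5237·0.0000] = 3.8622

$3.86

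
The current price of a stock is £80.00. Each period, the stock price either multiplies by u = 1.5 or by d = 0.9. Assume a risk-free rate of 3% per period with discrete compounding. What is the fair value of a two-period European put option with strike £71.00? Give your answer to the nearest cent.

Risk-neutral probability p = (1 + 0.03 − 0.9)/(1.5 − 0.9) = 0.1300/0.6000 = 0.2167
Terminal stock prices: S_uu = 180, S_ud = 108, S_dd = 64.8
Terminal payoffs (K − S): max(-109, 0) = 0, max(-37, 0) = 0, max(6.2, 0) = 6.2
Node u (S = 120): V_u = 1/1.03·[0.2167·0.0000 + 0.7833·0.0000] = 0.0000
Node d (S = 72): V_d = 1/1.03·[0.2167·0.0000 + 0.7833·6.2000] = 4.7152
Node 0 (S = 80): V_0 = 1/1.03·[0.2167·0.0000 + 0.7833·4.7152] = 3.5860

£3.59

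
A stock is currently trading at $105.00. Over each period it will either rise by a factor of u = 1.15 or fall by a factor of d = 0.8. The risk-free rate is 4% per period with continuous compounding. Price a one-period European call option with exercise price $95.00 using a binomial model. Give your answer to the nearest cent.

$17.02

Risk-neutral probability p = (e^0.04 − 0.8)/(1.15 − 0.8) = 0.2408/0.3500 = 0.6880
Terminal stock prices: S_u = 120.7, S_d = 84
Terminal payoffs (S − K): max(25.75, 0) = 25.75, max(-11, 0) = 0
Node 0 (S = 105): V_0 = e^(−0.04)·[0.6880·25.7500 + 0.3120·0.0000] = 17.0221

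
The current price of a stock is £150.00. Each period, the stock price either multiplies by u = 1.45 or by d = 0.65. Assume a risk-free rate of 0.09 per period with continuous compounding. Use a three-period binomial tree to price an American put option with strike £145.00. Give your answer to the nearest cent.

£23.76

Risk-neutral probability p = (e^0.09 − 0.65)/(1.45 − 0.65) = 0.4442/0.8000 = 0.5552
Terminal stock prices: S_uuu = 457.3, S_uud = 205, S_udd = 91.89, S_ddd = 41.19
Terminal payoffs (K − S): max(-312.3, 0) = 0, max(-59.99, 0) = 0, max(53.11, 0) = 53.11, max(103.8, 0) = 103.8
Node uu (S = 315.4): continuation = e^(−0.09)·[0.5552·0.0000 + 0.4448·0.0000] = 0.0000; exercise value = 0.0000 ≤ continuation, so V_uu = 0.0000
Node ud (S = 141.4): continuation = e^(−0.09)·[0.5552·0.0000 + 0.4448·53.1062] = 21.5877; exercise value = 3.6250 ≤ continuation, so V_ud = 21.5877
Node dd (S = 63.38): continuation = e^(−0.09)·[0.5552·53.1062 + 0.4448·103.8063] = 69.1450; exercise value = 81.6250 > continuation, so V_dd = 81.6250 (exercise)
Node u (S = 217.5): continuation = e^(−0.09)·[0.5552·0.0000 + 0.4448·21.5877] = 8.7754; exercise value = 0.0000 ≤ continuation, so V_u = 8.7754
Node d (S = 97.5): continuation = e^(−0.09)·[0.5552·21.5877 + 0.4448·81.6250] = 44.1349; exercise value = 47.5000 > continuation, so V_d = 47.5000 (exercise)
Node 0 (S = 150): continuation = e^(−0.09)·[0.5552·8.7754 + 0.4448·47.5000] = 23.7617; exercise value = 0.0000 ≤ continuation, so V_0 = 23.7617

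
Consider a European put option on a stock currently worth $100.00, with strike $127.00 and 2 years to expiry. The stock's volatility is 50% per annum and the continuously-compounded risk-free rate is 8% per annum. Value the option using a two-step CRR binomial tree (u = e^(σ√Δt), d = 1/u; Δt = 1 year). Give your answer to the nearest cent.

CRR parameters: u = e^(σ√Δt) = e^(0.5·√1) = 1.6487, d = 1/u = 0.6065
Per-period rate: rΔt = 0.08·1 = 0.08, so R = e^0.08 = 1.0833
Risk-neutral probability p = (e^0.08 − 0.6065)/(1.6487 − 0.6065) = 0.4768/1.0422 = 0.4575
Terminal stock prices: S_uu = 271.8, S_ud = 100, S_dd = 36.79
Terminal payoffs (K − S): max(-144.8, 0) = 0, max(27, 0) = 27, max(90.21, 0) = 90.21
Node u (S = 164.9): V_u = e^(−0.08)·[0.4575·0.0000 + 0.5425·27.0000] = 13.5224
Node d (S = 60.65): V_d = e^(−0.08)·[0.4575·27.0000 + 0.5425·90.2121] = 56.5827
Node 0 (S = 100): V_0 = e^(−0.08)·[0.4575·13.5224 + 0.5425·56.5827] = 34.0487

$34.05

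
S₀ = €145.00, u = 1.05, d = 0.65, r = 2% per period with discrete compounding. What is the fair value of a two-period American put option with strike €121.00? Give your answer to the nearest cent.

€3.44

Risk-neutral probability p = (1 + 0.02 − 0.65)/(1.05 − 0.65) = 0.3700/0.4000 = 0.9250
Terminal stock prices: S_uu = 159.9, S_ud = 98.96, S_dd = 61.26
Terminal payoffs (K − S): max(-38.86, 0) = 0, max(22.04, 0) = 22.04, max(59.74, 0) = 59.74
Node u (S = 152.2): continuation = 1/1.02·[0.9250·0.0000 + 0.0750·22.0375] = 1.6204; exercise value = 0.0000 ≤ continuation, so V_u = 1.6204
Node d (S = 94.25): continuation = 1/1.02·[0.9250·22.0375 + 0.0750·59.7375] = 24.3775; exercise value = 26.7500 > continuation, so V_d = 26.7500 (exercise)
Node 0 (S = 145): continuation = 1/1.02·[0.9250·1.6204 + 0.0750·26.7500] = 3.4364; exercise value = 0.0000 ≤ continuation, so V_0 = 3.4364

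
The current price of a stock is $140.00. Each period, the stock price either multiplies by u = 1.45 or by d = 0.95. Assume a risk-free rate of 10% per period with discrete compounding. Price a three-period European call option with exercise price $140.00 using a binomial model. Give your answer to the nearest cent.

$39.96

Risk-neutral probability p = (1 + 0.1 − 0.95)/(1.45 − 0.95) = 0.1500/0.5000 = 0.3000
Terminal stock prices: S_uuu = 426.8, S_uud = 279.6, S_udd = 183.2, S_ddd = 120
Terminal payoffs (S − K): max(286.8, 0) = 286.8, max(139.6, 0) = 139.6, max(43.21, 0) = 43.21, max(-19.97, 0) = 0
Node uu (S = 294.4): V_uu = 1/1.1·[0.3000·286.8075 + 0.7000·139.6325] = 167.0773
Node ud (S = 192.8): V_ud = 1/1.1·[0.3000·139.6325 + 0.7000·43.2075] = 65.5773
Node dd (S = 126.3): V_dd = 1/1.1·[0.3000·43.2075 + 0.7000·0.0000] = 11.7839
Node u (S = 203): V_u = 1/1.1·[0.3000·167.0773 + 0.7000·65.5773] = 87.2975
Node d (S = 133): V_d = 1/1.1·[0.3000·65.5773 + 0.7000·11.7839] = 25.3835
Node 0 (S = 140): V_0 = 1/1.1·[0.3000·87.2975 + 0.7000·25.3835] = 39.9616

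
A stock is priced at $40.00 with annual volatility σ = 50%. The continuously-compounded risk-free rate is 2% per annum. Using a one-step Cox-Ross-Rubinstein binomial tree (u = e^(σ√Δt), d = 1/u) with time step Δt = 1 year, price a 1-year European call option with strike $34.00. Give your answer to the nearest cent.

$12.43

CRR parameters: u = e^(σ√Δt) = e^(0.5·√1) = 1.6487, d = 1/u = 0.6065
Per-period rate: rΔt = 0.02·1 = 0.02, so R = e^0.02 = 1.0202
Risk-neutral probability p = (e^0.02 − 0.6065)/(1.6487 − 0.6065) = 0.4137/1.0422 = 0.3969
Terminal stock prices: S_u = 65.95, S_d = 24.26
Terminal payoffs (S − K): max(31.95, 0) = 31.95, max(-9.739, 0) = 0
Node 0 (S = 40): V_0 = e^(−0.02)·[0.3969·31.9489 + 0.6031·0.0000] = 12.4302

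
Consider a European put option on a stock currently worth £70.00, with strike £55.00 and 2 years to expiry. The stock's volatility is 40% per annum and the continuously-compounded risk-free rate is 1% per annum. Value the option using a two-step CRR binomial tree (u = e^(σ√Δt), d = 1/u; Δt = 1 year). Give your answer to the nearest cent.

£7.94

CRR parameters: u = e^(σ√Δt) = e^(0.4·√1) = 1.4918, d = 1/u = 0.6703
Per-period rate: rΔt = 0.01·1 = 0.01, so R = e^0.01 = 1.0101
Risk-neutral probability p = (e^0.01 − 0.6703)/(1.4918 − 0.6703) = 0.3397/0.8215 = 0.4135
Terminal stock prices: S_uu = 155.8, S_ud = 70, S_dd = 31.45
Terminal payoffs (K − S): max(-100.8, 0) = 0, max(-15, 0) = 0, max(23.55, 0) = 23.55
Node u (S = 104.4): V_u = e^(−0.01)·[0.4135·0.0000 + 0.5865·0.0000] = 0.0000
Node d (S = 46.92): V_d = e^(−0.01)·[0.4135·0.0000 + 0.5865·23.5470] = 13.6718
Node 0 (S = 70): V_0 = e^(−0.01)·[0.4135·0.0000 + 0.5865·13.6718] = 7.9381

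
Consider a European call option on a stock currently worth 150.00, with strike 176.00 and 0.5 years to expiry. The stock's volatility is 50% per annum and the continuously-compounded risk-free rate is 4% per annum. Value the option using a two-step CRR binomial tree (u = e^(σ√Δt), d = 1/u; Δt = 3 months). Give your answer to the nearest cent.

14.64

CRR parameters: u = e^(σ√Δt) = e^(0.5·√0.25) = 1.2840, d = 1/u = 0.7788
Per-period rate: rΔt = 0.04·0.25 = 0.01, so R = e^0.01 = 1.0101
Risk-neutral probability p = (e^0.01 − 0.7788)/(1.2840 − 0.7788) = 0.2312/0.5052 = 0.4577
Terminal stock prices: S_uu = 247.3, S_ud = 150, S_dd = 90.98
Terminal payoffs (S − K): max(71.31, 0) = 71.31, max(-26, 0) = 0, max(-85.02, 0) = 0
Node u (S = 192.6): V_u = e^(−0.01)·[0.4577·71.3082 + 0.5423·0.0000] = 32.3141
Node d (S = 116.8): V_d = e^(−0.01)·[0.4577·0.0000 + 0.5423·0.0000] = 0.0000
Node 0 (S = 150): V_0 = e^(−0.01)·[0.4577·32.3141 + 0.5423·0.0000] = 14.6435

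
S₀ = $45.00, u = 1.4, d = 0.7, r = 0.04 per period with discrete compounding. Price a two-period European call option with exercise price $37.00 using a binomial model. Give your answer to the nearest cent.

Risk-neutral probability p = (1 + 0.04 − 0.7)/(1.4 − 0.7) = 0.3400/0.7000 = 0.4857
Terminal stock prices: S_uu = 88.2, S_ud = 44.1, S_dd = 22.05
Terminal payoffs (S − K): max(51.2, 0) = 51.2, max(7.1, 0) = 7.1, max(-14.95, 0) = 0
Node u (S = 63): V_u = 1/1.04·[0.4857·51.2000 + 0.5143·7.1000] = 27.4231
Node d (S = 31.5): V_d = 1/1.04·[0.4857·7.1000 + 0.5143·0.0000] = 3.3159
Node 0 (S = 45): V_0 = 1/1.04·[0.4857·27.4231 + 0.5143·3.3159] = 14.4472

$14.45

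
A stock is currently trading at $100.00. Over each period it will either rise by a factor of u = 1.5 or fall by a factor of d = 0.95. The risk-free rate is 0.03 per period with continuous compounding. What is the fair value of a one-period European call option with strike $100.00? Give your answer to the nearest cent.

$7.10

Risk-neutral probability p = (e^0.03 − 0.95)/(1.5 − 0.95) = 0.0805/0.5500 = 0.1463
Terminal stock prices: S_u = 150, S_d = 95
Terminal payoffs (S − K): max(50, 0) = 50, max(-5, 0) = 0
Node 0 (S = 100): V_0 = e^(−0.03)·[0.1463·50.0000 + 0.8537·0.0000] = 7.0979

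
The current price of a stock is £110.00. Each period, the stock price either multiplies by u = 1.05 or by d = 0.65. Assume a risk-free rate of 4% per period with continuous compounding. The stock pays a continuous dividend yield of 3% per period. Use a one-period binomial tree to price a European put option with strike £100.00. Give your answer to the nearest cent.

£2.73

Per-period risk-free factor R = e^0.04 = 1.0408; dividend-adjusted growth = e^(0.04−0.03) = 1.0101.
Risk-neutral probability p = (1.0101 − 0.65)/(1.05 − 0.65) = 0.3601/0.4000 = 0.9001
Terminal stock prices: S_u = 115.5, S_d = 71.5
Terminal payoffs (K − S): max(-15.5, 0) = 0, max(28.5, 0) = 28.5
Node 0 (S = 110): V_0 = e^(−0.04)·[0.9001·0.0000 + 0.0999·28.5000] = 2.7348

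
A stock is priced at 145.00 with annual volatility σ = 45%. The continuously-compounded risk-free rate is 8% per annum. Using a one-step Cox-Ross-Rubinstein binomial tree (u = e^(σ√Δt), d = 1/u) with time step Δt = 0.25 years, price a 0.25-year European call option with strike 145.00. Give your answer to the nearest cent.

17.52

CRR parameters: u = e^(σ√Δt) = e^(0.45·√0.25) = 1.2523, d = 1/u = 0.7985
Per-period rate: rΔt = 0.08·0.25 = 0.02, so R = e^0.02 = 1.0202
Risk-neutral probability p = (e^0.02 − 0.7985)/(1.2523 − 0.7985) = 0.2217/0.4538 = 0.4885
Terminal stock prices: S_u = 181.6, S_d = 115.8
Terminal payoffs (S − K): max(36.59, 0) = 36.59, max(-29.22, 0) = 0
Node 0 (S = 145): V_0 = e^(−0.02)·[0.4885·36.5868 + 0.5115·0.0000] = 17.5188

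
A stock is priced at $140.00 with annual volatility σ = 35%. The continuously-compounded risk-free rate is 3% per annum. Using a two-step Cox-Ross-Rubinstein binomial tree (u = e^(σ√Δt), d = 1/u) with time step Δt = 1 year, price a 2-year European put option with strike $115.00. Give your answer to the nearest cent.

$12.67

CRR parameters: u = e^(σ√Δt) = e^(0.35·√1) = 1.4191, d = 1/u = 0.7047
Per-period rate: rΔt = 0.03·1 = 0.03, so R = e^0.03 = 1.0305
Risk-neutral probability p = (e^0.03 − 0.7047)/(1.4191 − 0.7047) = 0.3258/0.7144 = 0.4560
Terminal stock prices: S_uu = 281.9, S_ud = 140, S_dd = 69.52
Terminal payoffs (K − S): max(-166.9, 0) = 0, max(-25, 0) = 0, max(45.48, 0) = 45.48
Node u (S = 198.7): V_u = e^(−0.03)·[0.4560·0.0000 + 0.5440·0.0000] = 0.0000
Node d (S = 98.66): V_d = e^(−0.03)·[0.4560·0.0000 + 0.5440·45.4781] = 24.0083
Node 0 (S = 140): V_0 = e^(−0.03)·[0.4560·0.0000 + 0.5440·24.0083] = 12.6742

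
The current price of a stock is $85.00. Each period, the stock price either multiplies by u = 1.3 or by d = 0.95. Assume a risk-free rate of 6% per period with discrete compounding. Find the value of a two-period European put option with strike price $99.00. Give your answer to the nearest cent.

Risk-neutral probability p = (1 + 0.06 − 0.95)/(1.3 − 0.95) = 0.1100/0.3500 = 0.3143
Terminal stock prices: S_uu = 143.7, S_ud = 105, S_dd = 76.71
Terminal payoffs (K − S): max(-44.65, 0) = 0, max(-5.975, 0) = 0, max(22.29, 0) = 22.29
Node u (S = 110.5): V_u = 1/1.06·[0.3143·0.0000 + 0.6857·0.0000] = 0.0000
Node d (S = 80.75): V_d = 1/1.06·[0.3143·0.0000 + 0.6857·22.2875] = 14.4178
Node 0 (S = 85): V_0 = 1/1.06·[0.3143·0.0000 + 0.6857·14.4178] = 9.3269

$9.33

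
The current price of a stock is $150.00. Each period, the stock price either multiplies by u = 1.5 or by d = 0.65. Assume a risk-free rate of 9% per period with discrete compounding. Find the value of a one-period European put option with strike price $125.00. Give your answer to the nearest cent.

$12.17

Risk-neutral probability p = (1 + 0.09 − 0.65)/(1.5 − 0.65) = 0.4400/0.8500 = 0.5176
Terminal stock prices: S_u = 225, S_d = 97.5
Terminal payoffs (K − S): max(-100, 0) = 0, max(27.5, 0) = 27.5
Node 0 (S = 150): V_0 = 1/1.09·[0.5176·0.0000 + 0.4824·27.5000] = 12.1695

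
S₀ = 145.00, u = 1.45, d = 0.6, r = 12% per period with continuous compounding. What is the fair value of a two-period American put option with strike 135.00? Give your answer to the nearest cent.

17.79

Risk-neutral probability p = (e^0.12 − 0.6)/(1.45 − 0.6) = 0.5275/0.8500 = 0.6206
Terminal stock prices: S_uu = 304.9, S_ud = 126.1, S_dd = 52.2
Terminal payoffs (K − S): max(-169.9, 0) = 0, max(8.85, 0) = 8.85, max(82.8, 0) = 82.8
Node u (S = 210.2): continuation = e^(−0.12)·[0.6206·0.0000 + 0.3794·8.8500] = 2.9781; exercise value = 0.0000 ≤ continuation, so V_u = 2.9781
Node d (S = 87): continuation = e^(−0.12)·[0.6206·8.8500 + 0.3794·82.8000] = 32.7343; exercise value = 48.0000 > continuation, so V_d = 48.0000 (exercise)
Node 0 (S = 145): continuation = e^(−0.12)·[0.6206·2.9781 + 0.3794·48.0000] = 17.7917; exercise value = 0.0000 ≤ continuation, so V_0 = 17.7917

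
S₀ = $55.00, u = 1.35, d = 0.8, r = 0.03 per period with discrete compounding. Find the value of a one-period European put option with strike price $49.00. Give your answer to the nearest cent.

$2.82

Risk-neutral probability p = (1 + 0.03 − 0.8)/(1.35 − 0.8) = 0.2300/0.5500 = 0.4182
Terminal stock prices: S_u = 74.25, S_d = 44
Terminal payoffs (K − S): max(-25.25, 0) = 0, max(5, 0) = 5
Node 0 (S = 55): V_0 = 1/1.03·[0.4182·0.0000 + 0.5818·5.0000] = 2.8244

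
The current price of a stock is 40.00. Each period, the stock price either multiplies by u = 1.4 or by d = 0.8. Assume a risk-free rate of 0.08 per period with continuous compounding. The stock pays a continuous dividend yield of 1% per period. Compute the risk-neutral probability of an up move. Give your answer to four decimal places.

Per-period risk-free factor R = e^0.08 = 1.0833; dividend-adjusted growth = e^(0.08−0.01) = 1.0725.
Risk-neutral probability p = (1.0725 − 0.8)/(1.4 − 0.8) = 0.2725/0.6000 = 0.4542

p = 0.4542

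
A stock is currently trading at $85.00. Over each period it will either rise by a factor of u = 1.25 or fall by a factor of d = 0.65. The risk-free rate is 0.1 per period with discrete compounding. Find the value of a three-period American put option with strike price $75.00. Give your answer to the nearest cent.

Risk-neutral probability p = (1 + 0.1 − 0.65)/(1.25 − 0.65) = 0.4500/0.6000 = 0.7500
Terminal stock prices: S_uuu = 166, S_uud = 86.33, S_udd = 44.89, S_ddd = 23.34
Terminal payoffs (K − S): max(-91.02, 0) = 0, max(-11.33, 0) = 0, max(30.11, 0) = 30.11, max(51.66, 0) = 51.66
Node uu (S = 132.8): continuation = 1/1.1·[0.7500·0.0000 + 0.2500·0.0000] = 0.0000; exercise value = 0.0000 ≤ continuation, so V_uu = 0.0000
Node ud (S = 69.06): continuation = 1/1.1·[0.7500·0.0000 + 0.2500·30.1094] = 6.8430; exercise value = 5.9375 ≤ continuation, so V_ud = 6.8430
Node dd (S = 35.91): continuation = 1/1.1·[0.7500·30.1094 + 0.2500·51.6569] = 32.2693; exercise value = 39.0875 > continuation, so V_dd = 39.0875 (exercise)
Node u (S = 106.2): continuation = 1/1.1·[0.7500·0.0000 + 0.2500·6.8430] = 1.5552; exercise value = 0.0000 ≤ continuation, so V_u = 1.5552
Node d (S = 55.25): continuation = 1/1.1·[0.7500·6.8430 + 0.2500·39.0875] = 13.5492; exercise value = 19.7500 > continuation, so V_d = 19.7500 (exercise)
Node 0 (S = 85): continuation = 1/1.1·[0.7500·1.5552 + 0.2500·19.7500] = 5.5490; exercise value = 0.0000 ≤ continuation, so V_0 = 5.5490

$5.55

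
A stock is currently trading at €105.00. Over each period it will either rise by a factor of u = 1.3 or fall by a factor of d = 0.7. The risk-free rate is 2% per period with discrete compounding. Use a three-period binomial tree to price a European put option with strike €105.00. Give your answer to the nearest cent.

€19.12

Risk-neutral probability p = (1 + 0.02 − 0.7)/(1.3 − 0.7) = 0.3200/0.6000 = 0.5333
Terminal stock prices: S_uuu = 230.7, S_uud = 124.2, S_udd = 66.88, S_ddd = 36.01
Terminal payoffs (K − S): max(-125.7, 0) = 0, max(-19.22, 0) = 0, max(38.12, 0) = 38.12, max(68.99, 0) = 68.99
Node uu (S = 177.5): V_uu = 1/1.02·[0.5333·0.0000 + 0.4667·0.0000] = 0.0000
Node ud (S = 95.55): V_ud = 1/1.02·[0.5333·0.0000 + 0.4667·38.1150] = 17.4382
Node dd (S = 51.45): V_dd = 1/1.02·[0.5333·38.1150 + 0.4667·68.9850] = 51.4912
Node u (S = 136.5): V_u = 1/1.02·[0.5333·0.0000 + 0.4667·17.4382] = 7.9783
Node d (S = 73.5): V_d = 1/1.02·[0.5333·17.4382 + 0.4667·51.4912] = 32.6761
Node 0 (S = 105): V_0 = 1/1.02·[0.5333·7.9783 + 0.4667·32.6761] = 19.1215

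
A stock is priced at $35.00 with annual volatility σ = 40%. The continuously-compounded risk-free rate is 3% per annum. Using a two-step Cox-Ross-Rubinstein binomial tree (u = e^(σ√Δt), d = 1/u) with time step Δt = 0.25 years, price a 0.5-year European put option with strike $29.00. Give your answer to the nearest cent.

CRR parameters: u = e^(σ√Δt) = e^(0.4·√0.25) = 1.2214, d = 1/u = 0.8187
Per-period rate: rΔt = 0.03·0.25 = 0.0075, so R = e^0.0075 = 1.0075
Risk-neutral probability p = (e^0.0075 − 0.8187)/(1.2214 − 0.8187) = 0.1888/0.4027 = 0.4689
Terminal stock prices: S_uu = 52.21, S_ud = 35, S_dd = 23.46
Terminal payoffs (K − S): max(-23.21, 0) = 0, max(-6, 0) = 0, max(5.539, 0) = 5.539
Node u (S = 42.75): V_u = e^(−0.0075)·[0.4689·0.0000 + 0.5311·0.0000] = 0.0000
Node d (S = 28.66): V_d = e^(−0.0075)·[0.4689·0.0000 + 0.5311·5.5388] = 2.9199
Node 0 (S = 35): V_0 = e^(−0.0075)·[0.4689·0.0000 + 0.5311·2.9199] = 1.5393

$1.54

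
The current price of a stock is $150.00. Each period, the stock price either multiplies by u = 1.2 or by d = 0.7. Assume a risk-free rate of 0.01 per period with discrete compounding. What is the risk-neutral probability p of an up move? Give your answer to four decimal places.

Risk-neutral probability p = (1 + 0.01 − 0.7)/(1.2 − 0.7) = 0.3100/0.5000 = 0.6200

p = 0.6200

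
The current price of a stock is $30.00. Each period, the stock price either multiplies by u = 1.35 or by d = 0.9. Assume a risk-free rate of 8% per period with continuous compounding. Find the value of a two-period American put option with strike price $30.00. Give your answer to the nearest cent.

$1.71

Risk-neutral probability p = (e^0.08 − 0.9)/(1.35 − 0.9) = 0.1833/0.4500 = 0.4073
Terminal stock prices: S_uu = 54.68, S_ud = 36.45, S_dd = 24.3
Terminal payoffs (K − S): max(-24.68, 0) = 0, max(-6.45, 0) = 0, max(5.7, 0) = 5.7
Node u (S = 40.5): continuation = e^(−0.08)·[0.4073·0.0000 + 0.5927·0.0000] = 0.0000; exercise value = 0.0000 ≤ continuation, so V_u = 0.0000
Node d (S = 27): continuation = e^(−0.08)·[0.4073·0.0000 + 0.5927·5.7000] = 3.1186; exercise value = 3.0000 ≤ continuation, so V_d = 3.1186
Node 0 (S = 30): continuation = e^(−0.08)·[0.4073·0.0000 + 0.5927·3.1186] = 1.7063; exercise value = 0.0000 ≤ continuation, so V_0 = 1.7063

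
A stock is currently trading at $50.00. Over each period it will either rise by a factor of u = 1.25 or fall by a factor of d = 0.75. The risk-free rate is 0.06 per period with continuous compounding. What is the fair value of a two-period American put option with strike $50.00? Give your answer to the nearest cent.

Risk-neutral probability p = (e^0.06 − 0.75)/(1.25 − 0.75) = 0.3118/0.5000 = 0.6237
Terminal stock prices: S_uu = 78.12, S_ud = 46.88, S_dd = 28.12
Terminal payoffs (K − S): max(-28.12, 0) = 0, max(3.125, 0) = 3.125, max(21.88, 0) = 21.88
Node u (S = 62.5): continuation = e^(−0.06)·[0.6237·0.0000 + 0.3763·3.1250] = 1.1075; exercise value = 0.0000 ≤ continuation, so V_u = 1.1075
Node d (S = 37.5): continuation = e^(−0.06)·[0.6237·3.1250 + 0.3763·21.8750] = 9.5882; exercise value = 12.5000 > continuation, so V_d = 12.5000 (exercise)
Node 0 (S = 50): continuation = e^(−0.06)·[0.6237·1.1075 + 0.3763·12.5000] = 5.0807; exercise value = 0.0000 ≤ continuation, so V_0 = 5.0807

$5.08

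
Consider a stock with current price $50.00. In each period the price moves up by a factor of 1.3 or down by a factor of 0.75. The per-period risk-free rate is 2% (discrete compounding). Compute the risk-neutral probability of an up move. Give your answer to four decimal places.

Risk-neutral probability p = (1 + 0.02 − 0.75)/(1.3 − 0.75) = 0.2700/0.5500 = 0.4909

p = 0.4909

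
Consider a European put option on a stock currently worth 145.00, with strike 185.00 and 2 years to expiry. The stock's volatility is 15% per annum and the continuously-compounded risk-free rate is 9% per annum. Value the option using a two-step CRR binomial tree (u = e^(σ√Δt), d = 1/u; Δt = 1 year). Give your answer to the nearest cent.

14.91

CRR parameters: u = e^(σ√Δt) = e^(0.15·√1) = 1.1618, d = 1/u = 0.8607
Per-period rate: rΔt = 0.09·1 = 0.09, so R = e^0.09 = 1.0942
Risk-neutral probability p = (e^0.09 − 0.8607)/(1.1618 − 0.8607) = 0.2335/0.3011 = 0.7753
Terminal stock prices: S_uu = 195.7, S_ud = 145, S_dd = 107.4
Terminal payoffs (K − S): max(-10.73, 0) = 0, max(40, 0) = 40, max(77.58, 0) = 77.58
Node u (S = 168.5): V_u = e^(−0.09)·[0.7753·0.0000 + 0.2247·40.0000] = 8.2140
Node d (S = 124.8): V_d = e^(−0.09)·[0.7753·40.0000 + 0.2247·77.5814] = 44.2746
Node 0 (S = 145): V_0 = e^(−0.09)·[0.7753·8.2140 + 0.2247·44.2746] = 14.9121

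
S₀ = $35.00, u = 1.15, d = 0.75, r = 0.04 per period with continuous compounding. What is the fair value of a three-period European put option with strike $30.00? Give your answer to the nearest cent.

Risk-neutral probability p = (e^0.04 − 0.75)/(1.15 − 0.75) = 0.2908/0.4000 = 0.7270
Terminal stock prices: S_uuu = 53.23, S_uud = 34.72, S_udd = 22.64, S_ddd = 14.77
Terminal payoffs (K − S): max(-23.23, 0) = 0, max(-4.716, 0) = 0, max(7.359, 0) = 7.359, max(15.23, 0) = 15.23
Node uu (S = 46.29): V_uu = e^(−0.04)·[0.7270·0.0000 + 0.2730·0.0000] = 0.0000
Node ud (S = 30.19): V_ud = e^(−0.04)·[0.7270·0.0000 + 0.2730·7.3594] = 1.9301
Node dd (S = 19.69): V_dd = e^(−0.04)·[0.7270·7.3594 + 0.2730·15.2344] = 9.1362
Node u (S = 40.25): V_u = e^(−0.04)·[0.7270·0.0000 + 0.2730·1.9301] = 0.5062
Node d (S = 26.25): V_d = e^(−0.04)·[0.7270·1.9301 + 0.2730·9.1362] = 3.7444
Node 0 (S = 35): V_0 = e^(−0.04)·[0.7270·0.5062 + 0.2730·3.7444] = 1.3356

$1.34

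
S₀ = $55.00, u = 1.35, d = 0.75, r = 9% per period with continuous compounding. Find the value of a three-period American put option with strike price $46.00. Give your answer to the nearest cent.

$2.96

Risk-neutral probability p = (e^0.09 − 0.75)/(1.35 − 0.75) = 0.3442/0.6000 = 0.5736
Terminal stock prices: S_uuu = 135.3, S_uud = 75.18, S_udd = 41.77, S_ddd = 23.2
Terminal payoffs (K − S): max(-89.32, 0) = 0, max(-29.18, 0) = 0, max(4.234, 0) = 4.234, max(22.8, 0) = 22.8
Node uu (S = 100.2): continuation = e^(−0.09)·[0.5736·0.0000 + 0.4264·0.0000] = 0.0000; exercise value = 0.0000 ≤ continuation, so V_uu = 0.0000
Node ud (S = 55.69): continuation = e^(−0.09)·[0.5736·0.0000 + 0.4264·4.2344] = 1.6500; exercise value = 0.0000 ≤ continuation, so V_ud = 1.6500
Node dd (S = 30.94): continuation = e^(−0.09)·[0.5736·4.2344 + 0.4264·22.7969] = 11.1033; exercise value = 15.0625 > continuation, so V_dd = 15.0625 (exercise)
Node u (S = 74.25): continuation = e^(−0.09)·[0.5736·0.0000 + 0.4264·1.6500] = 0.6430; exercise value = 0.0000 ≤ continuation, so V_u = 0.6430
Node d (S = 41.25): continuation = e^(−0.09)·[0.5736·1.6500 + 0.4264·15.0625] = 6.7346; exercise value = 4.7500 ≤ continuation, so V_d = 6.7346
Node 0 (S = 55): continuation = e^(−0.09)·[0.5736·0.6430 + 0.4264·6.7346] = 2.9614; exercise value = 0.0000 ≤ continuation, so V_0 = 2.9614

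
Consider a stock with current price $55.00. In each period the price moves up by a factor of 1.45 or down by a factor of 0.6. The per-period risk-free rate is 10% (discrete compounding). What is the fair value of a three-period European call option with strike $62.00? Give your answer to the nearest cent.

$18.53

Risk-neutral probability p = (1 + 0.1 − 0.6)/(1.45 − 0.6) = 0.5000/0.8500 = 0.5882
Terminal stock prices: S_uuu = 167.7, S_uud = 69.38, S_udd = 28.71, S_ddd = 11.88
Terminal payoffs (S − K): max(105.7, 0) = 105.7, max(7.382, 0) = 7.382, max(-33.29, 0) = 0, max(-50.12, 0) = 0
Node uu (S = 115.6): V_uu = 1/1.1·[0.5882·105.6744 + 0.4118·7.3825] = 59.2739
Node ud (S = 47.85): V_ud = 1/1.1·[0.5882·7.3825 + 0.4118·0.0000] = 3.9479
Node dd (S = 19.8): V_dd = 1/1.1·[0.5882·0.0000 + 0.4118·0.0000] = 0.0000
Node u (S = 79.75): V_u = 1/1.1·[0.5882·59.2739 + 0.4118·3.9479] = 33.1751
Node d (S = 33): V_d = 1/1.1·[0.5882·3.9479 + 0.4118·0.0000] = 2.1112
Node 0 (S = 55): V_0 = 1/1.1·[0.5882·33.1751 + 0.4118·2.1112] = 18.5309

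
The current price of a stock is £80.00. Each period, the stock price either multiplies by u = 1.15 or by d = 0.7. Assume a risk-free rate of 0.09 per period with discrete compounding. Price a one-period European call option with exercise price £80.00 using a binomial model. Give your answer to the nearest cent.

£9.54

Risk-neutral probability p = (1 + 0.09 − 0.7)/(1.15 − 0.7) = 0.3900/0.4500 = 0.8667
Terminal stock prices: S_u = 92, S_d = 56
Terminal payoffs (S − K): max(12, 0) = 12, max(-24, 0) = 0
Node 0 (S = 80): V_0 = 1/1.09·[0.8667·12.0000 + 0.1333·0.0000] = 9.5413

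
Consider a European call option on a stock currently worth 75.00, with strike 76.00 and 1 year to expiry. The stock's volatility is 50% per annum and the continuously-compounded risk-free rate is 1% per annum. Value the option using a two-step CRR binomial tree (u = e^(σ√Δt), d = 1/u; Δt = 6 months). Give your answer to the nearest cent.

CRR parameters: u = e^(σ√Δt) = e^(0.5·√0.5) = 1.4241, d = 1/u = 0.7022
Per-period rate: rΔt = 0.01·0.5 = 0.005, so R = e^0.005 = 1.0050
Risk-neutral probability p = (e^0.005 − 0.7022)/(1.4241 − 0.7022) = 0.3028/0.7219 = 0.4195
Terminal stock prices: S_uu = 152.1, S_ud = 75, S_dd = 36.98
Terminal payoffs (S − K): max(76.11, 0) = 76.11, max(-1, 0) = 0, max(-39.02, 0) = 0
Node u (S = 106.8): V_u = e^(−0.005)·[0.4195·76.1086 + 0.5805·0.0000] = 31.7656
Node d (S = 52.66): V_d = e^(−0.005)·[0.4195·0.0000 + 0.5805·0.0000] = 0.0000
Node 0 (S = 75): V_0 = e^(−0.005)·[0.4195·31.7656 + 0.5805·0.0000] = 13.2581

13.26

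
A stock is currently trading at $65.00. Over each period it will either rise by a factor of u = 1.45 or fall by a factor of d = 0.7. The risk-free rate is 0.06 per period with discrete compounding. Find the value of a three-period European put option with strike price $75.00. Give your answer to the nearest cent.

Risk-neutral probability p = (1 + 0.06 − 0.7)/(1.45 − 0.7) = 0.3600/0.7500 = 0.4800
Terminal stock prices: S_uuu = 198.2, S_uud = 95.66, S_udd = 46.18, S_ddd = 22.29
Terminal payoffs (K − S): max(-123.2, 0) = 0, max(-20.66, 0) = 0, max(28.82, 0) = 28.82, max(52.71, 0) = 52.71
Node uu (S = 136.7): V_uu = 1/1.06·[0.4800·0.0000 + 0.5200·0.0000] = 0.0000
Node ud (S = 65.97): V_ud = 1/1.06·[0.4800·0.0000 + 0.5200·28.8175] = 14.1369
Node dd (S = 31.85): V_dd = 1/1.06·[0.4800·28.8175 + 0.5200·52.7050] = 38.9047
Node u (S = 94.25): V_u = 1/1.06·[0.4800·0.0000 + 0.5200·14.1369] = 6.9351
Node d (S = 45.5): V_d = 1/1.06·[0.4800·14.1369 + 0.5200·38.9047] = 25.4869
Node 0 (S = 65): V_0 = 1/1.06·[0.4800·6.9351 + 0.5200·25.4869] = 15.6434

$15.64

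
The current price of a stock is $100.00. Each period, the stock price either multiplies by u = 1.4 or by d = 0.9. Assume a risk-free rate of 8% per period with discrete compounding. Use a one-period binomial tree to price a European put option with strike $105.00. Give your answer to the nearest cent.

Risk-neutral probability p = (1 + 0.08 − 0.9)/(1.4 − 0.9) = 0.1800/0.5000 = 0.3600
Terminal stock prices: S_u = 140, S_d = 90
Terminal payoffs (K − S): max(-35, 0) = 0, max(15, 0) = 15
Node 0 (S = 100): V_0 = 1/1.08·[0.3600·0.0000 + 0.6400·15.0000] = 8.8889

$8.89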